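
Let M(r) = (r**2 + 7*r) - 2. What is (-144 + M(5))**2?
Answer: 7396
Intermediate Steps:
M(r) = -2 + r**2 + 7*r
(-144 + M(5))**2 = (-144 + (-2 + 5**2 + 7*5))**2 = (-144 + (-2 + 25 + 35))**2 = (-144 + 58)**2 = (-86)**2 = 7396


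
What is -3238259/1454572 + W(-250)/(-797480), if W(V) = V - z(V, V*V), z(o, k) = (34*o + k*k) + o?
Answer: 141983176608767/28999801964 ≈ 4896.0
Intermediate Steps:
z(o, k) = k² + 35*o (z(o, k) = (34*o + k²) + o = (k² + 34*o) + o = k² + 35*o)
W(V) = -V⁴ - 34*V (W(V) = V - ((V*V)² + 35*V) = V - ((V²)² + 35*V) = V - (V⁴ + 35*V) = V + (-V⁴ - 35*V) = -V⁴ - 34*V)
-3238259/1454572 + W(-250)/(-797480) = -3238259/1454572 - 250*(-34 - 1*(-250)³)/(-797480) = -3238259*1/1454572 - 250*(-34 - 1*(-15625000))*(-1/797480) = -3238259/1454572 - 250*(-34 + 15625000)*(-1/797480) = -3238259/1454572 - 250*15624966*(-1/797480) = -3238259/1454572 - 3906241500*(-1/797480) = -3238259/1454572 + 195312075/39874 = 141983176608767/28999801964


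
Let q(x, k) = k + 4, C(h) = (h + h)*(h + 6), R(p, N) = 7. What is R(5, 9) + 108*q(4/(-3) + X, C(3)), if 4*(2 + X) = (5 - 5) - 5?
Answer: 6271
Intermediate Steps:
C(h) = 2*h*(6 + h) (C(h) = (2*h)*(6 + h) = 2*h*(6 + h))
X = -13/4 (X = -2 + ((5 - 5) - 5)/4 = -2 + (0 - 5)/4 = -2 + (¼)*(-5) = -2 - 5/4 = -13/4 ≈ -3.2500)
q(x, k) = 4 + k
R(5, 9) + 108*q(4/(-3) + X, C(3)) = 7 + 108*(4 + 2*3*(6 + 3)) = 7 + 108*(4 + 2*3*9) = 7 + 108*(4 + 54) = 7 + 108*58 = 7 + 6264 = 6271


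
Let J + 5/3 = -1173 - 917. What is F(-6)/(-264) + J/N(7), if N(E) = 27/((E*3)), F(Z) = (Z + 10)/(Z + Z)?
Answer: -3865397/2376 ≈ -1626.9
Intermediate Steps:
J = -6275/3 (J = -5/3 + (-1173 - 917) = -5/3 - 2090 = -6275/3 ≈ -2091.7)
F(Z) = (10 + Z)/(2*Z) (F(Z) = (10 + Z)/((2*Z)) = (10 + Z)*(1/(2*Z)) = (10 + Z)/(2*Z))
N(E) = 9/E (N(E) = 27/((3*E)) = 27*(1/(3*E)) = 9/E)
F(-6)/(-264) + J/N(7) = ((½)*(10 - 6)/(-6))/(-264) - 6275/(3*(9/7)) = ((½)*(-⅙)*4)*(-1/264) - 6275/(3*(9*(⅐))) = -⅓*(-1/264) - 6275/(3*9/7) = 1/792 - 6275/3*7/9 = 1/792 - 43925/27 = -3865397/2376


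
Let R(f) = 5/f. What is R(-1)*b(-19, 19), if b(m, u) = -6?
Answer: 30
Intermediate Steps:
R(-1)*b(-19, 19) = (5/(-1))*(-6) = (5*(-1))*(-6) = -5*(-6) = 30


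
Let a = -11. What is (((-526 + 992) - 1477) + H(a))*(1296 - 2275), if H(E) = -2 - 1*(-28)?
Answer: 964315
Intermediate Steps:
H(E) = 26 (H(E) = -2 + 28 = 26)
(((-526 + 992) - 1477) + H(a))*(1296 - 2275) = (((-526 + 992) - 1477) + 26)*(1296 - 2275) = ((466 - 1477) + 26)*(-979) = (-1011 + 26)*(-979) = -985*(-979) = 964315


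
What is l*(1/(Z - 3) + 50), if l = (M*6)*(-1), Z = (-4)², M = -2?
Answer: 7812/13 ≈ 600.92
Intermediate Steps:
Z = 16
l = 12 (l = -2*6*(-1) = -12*(-1) = 12)
l*(1/(Z - 3) + 50) = 12*(1/(16 - 3) + 50) = 12*(1/13 + 50) = 12*(651/13) = 7812/13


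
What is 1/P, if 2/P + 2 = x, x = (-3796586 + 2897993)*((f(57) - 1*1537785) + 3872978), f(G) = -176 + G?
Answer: -1049140575442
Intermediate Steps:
x = -2098281150882 (x = (-3796586 + 2897993)*(((-176 + 57) - 1*1537785) + 3872978) = -898593*((-119 - 1537785) + 3872978) = -898593*(-1537904 + 3872978) = -898593*2335074 = -2098281150882)
P = -1/1049140575442 (P = 2/(-2 - 2098281150882) = 2/(-2098281150884) = 2*(-1/2098281150884) = -1/1049140575442 ≈ -9.5316e-13)
1/P = 1/(-1/1049140575442) = -1049140575442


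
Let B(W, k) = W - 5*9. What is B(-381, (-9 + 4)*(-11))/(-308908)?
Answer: 213/154454 ≈ 0.0013791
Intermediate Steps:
B(W, k) = -45 + W (B(W, k) = W - 45 = -45 + W)
B(-381, (-9 + 4)*(-11))/(-308908) = (-45 - 381)/(-308908) = -426*(-1/308908) = 213/154454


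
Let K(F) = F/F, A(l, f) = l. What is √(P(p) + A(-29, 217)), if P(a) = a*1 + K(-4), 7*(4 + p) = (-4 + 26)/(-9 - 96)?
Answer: I*√353130/105 ≈ 5.6595*I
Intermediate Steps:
K(F) = 1
p = -2962/735 (p = -4 + ((-4 + 26)/(-9 - 96))/7 = -4 + (22/(-105))/7 = -4 + (22*(-1/105))/7 = -4 + (⅐)*(-22/105) = -4 - 22/735 = -2962/735 ≈ -4.0299)
P(a) = 1 + a (P(a) = a*1 + 1 = a + 1 = 1 + a)
√(P(p) + A(-29, 217)) = √((1 - 2962/735) - 29) = √(-2227/735 - 29) = √(-23542/735) = I*√353130/105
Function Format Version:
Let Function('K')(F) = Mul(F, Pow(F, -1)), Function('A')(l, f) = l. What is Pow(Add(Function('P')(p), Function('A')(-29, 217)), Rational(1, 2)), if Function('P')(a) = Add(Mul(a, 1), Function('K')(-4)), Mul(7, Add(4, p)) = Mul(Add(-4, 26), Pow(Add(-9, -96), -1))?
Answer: Mul(Rational(1, 105), I, Pow(353130, Rational(1, 2))) ≈ Mul(5.6595, I)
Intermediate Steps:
Function('K')(F) = 1
p = Rational(-2962, 735) (p = Add(-4, Mul(Rational(1, 7), Mul(Add(-4, 26), Pow(Add(-9, -96), -1)))) = Add(-4, Mul(Rational(1, 7), Mul(22, Pow(-105, -1)))) = Add(-4, Mul(Rational(1, 7), Mul(22, Rational(-1, 105)))) = Add(-4, Mul(Rational(1, 7), Rational(-22, 105))) = Add(-4, Rational(-22, 735)) = Rational(-2962, 735) ≈ -4.0299)
Function('P')(a) = Add(1, a) (Function('P')(a) = Add(Mul(a, 1), 1) = Add(a, 1) = Add(1, a))
Pow(Add(Function('P')(p), Function('A')(-29, 217)), Rational(1, 2)) = Pow(Add(Add(1, Rational(-2962, 735)), -29), Rational(1, 2)) = Pow(Add(Rational(-2227, 735), -29), Rational(1, 2)) = Pow(Rational(-23542, 735), Rational(1, 2)) = Mul(Rational(1, 105), I, Pow(353130, Rational(1, 2)))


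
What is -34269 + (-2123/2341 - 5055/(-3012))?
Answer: -80542810823/2350364 ≈ -34268.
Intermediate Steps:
-34269 + (-2123/2341 - 5055/(-3012)) = -34269 + (-2123*1/2341 - 5055*(-1/3012)) = -34269 + (-2123/2341 + 1685/1004) = -34269 + 1813093/2350364 = -80542810823/2350364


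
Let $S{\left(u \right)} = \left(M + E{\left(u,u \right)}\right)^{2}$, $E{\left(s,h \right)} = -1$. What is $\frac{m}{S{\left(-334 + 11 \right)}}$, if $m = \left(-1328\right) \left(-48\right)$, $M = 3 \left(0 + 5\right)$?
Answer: $\frac{15936}{49} \approx 325.22$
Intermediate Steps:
$M = 15$ ($M = 3 \cdot 5 = 15$)
$S{\left(u \right)} = 196$ ($S{\left(u \right)} = \left(15 - 1\right)^{2} = 14^{2} = 196$)
$m = 63744$
$\frac{m}{S{\left(-334 + 11 \right)}} = \frac{63744}{196} = 63744 \cdot \frac{1}{196} = \frac{15936}{49}$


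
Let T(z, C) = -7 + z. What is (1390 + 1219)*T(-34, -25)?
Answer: -106969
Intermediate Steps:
(1390 + 1219)*T(-34, -25) = (1390 + 1219)*(-7 - 34) = 2609*(-41) = -106969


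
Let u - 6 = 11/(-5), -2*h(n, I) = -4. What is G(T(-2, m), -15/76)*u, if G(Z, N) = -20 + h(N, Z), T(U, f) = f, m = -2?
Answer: -342/5 ≈ -68.400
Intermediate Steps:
h(n, I) = 2 (h(n, I) = -½*(-4) = 2)
G(Z, N) = -18 (G(Z, N) = -20 + 2 = -18)
u = 19/5 (u = 6 + 11/(-5) = 6 + 11*(-⅕) = 6 - 11/5 = 19/5 ≈ 3.8000)
G(T(-2, m), -15/76)*u = -18*19/5 = -342/5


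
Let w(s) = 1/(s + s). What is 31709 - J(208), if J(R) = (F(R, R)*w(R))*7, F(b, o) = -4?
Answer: 3297743/104 ≈ 31709.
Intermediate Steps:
w(s) = 1/(2*s)
J(R) = -14/R (J(R) = -2/R*7 = -14/R)
31709 - J(208) = 31709 - (-14)/208 = 31709 - 1*(-7/104) = 31709 + 7/104 = 3297743/104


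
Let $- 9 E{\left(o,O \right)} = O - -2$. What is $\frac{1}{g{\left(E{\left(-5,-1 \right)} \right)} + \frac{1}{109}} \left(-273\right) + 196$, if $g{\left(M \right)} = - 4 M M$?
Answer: $\frac{2479897}{355} \approx 6985.6$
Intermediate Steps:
$E{\left(o,O \right)} = - \frac{2}{9} - \frac{O}{9}$ ($E{\left(o,O \right)} = - \frac{O - -2}{9} = - \frac{O + 2}{9} = - \frac{2 + O}{9} = - \frac{2}{9} - \frac{O}{9}$)
$g{\left(M \right)} = - 4 M^{2}$
$\frac{1}{g{\left(E{\left(-5,-1 \right)} \right)} + \frac{1}{109}} \left(-273\right) + 196 = \frac{1}{- 4 \left(- \frac{2}{9} - - \frac{1}{9}\right)^{2} + \frac{1}{109}} \left(-273\right) + 196 = \frac{1}{- 4 \left(- \frac{2}{9} + \frac{1}{9}\right)^{2} + \frac{1}{109}} \left(-273\right) + 196 = \frac{1}{- 4 \left(- \frac{1}{9}\right)^{2} + \frac{1}{109}} \left(-273\right) + 196 = \frac{1}{\left(-4\right) \frac{1}{81} + \frac{1}{109}} \left(-273\right) + 196 = \frac{1}{- \frac{4}{81} + \frac{1}{109}} \left(-273\right) + 196 = \frac{1}{- \frac{355}{8829}} \left(-273\right) + 196 = \left(- \frac{8829}{355}\right) \left(-273\right) + 196 = \frac{2410317}{355} + 196 = \frac{2479897}{355}$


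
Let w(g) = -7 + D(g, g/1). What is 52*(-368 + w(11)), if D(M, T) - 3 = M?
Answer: -18772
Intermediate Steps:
D(M, T) = 3 + M
w(g) = -4 + g (w(g) = -7 + (3 + g) = -4 + g)
52*(-368 + w(11)) = 52*(-368 + (-4 + 11)) = 52*(-368 + 7) = 52*(-361) = -18772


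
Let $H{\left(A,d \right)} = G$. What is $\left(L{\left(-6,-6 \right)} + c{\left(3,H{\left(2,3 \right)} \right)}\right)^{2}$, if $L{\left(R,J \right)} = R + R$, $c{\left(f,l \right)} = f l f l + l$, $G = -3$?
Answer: $4356$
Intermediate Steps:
$H{\left(A,d \right)} = -3$
$c{\left(f,l \right)} = l + f^{2} l^{2}$ ($c{\left(f,l \right)} = l f^{2} l + l = f^{2} l^{2} + l = l + f^{2} l^{2}$)
$L{\left(R,J \right)} = 2 R$
$\left(L{\left(-6,-6 \right)} + c{\left(3,H{\left(2,3 \right)} \right)}\right)^{2} = \left(2 \left(-6\right) - 3 \left(1 - 3 \cdot 3^{2}\right)\right)^{2} = \left(-12 - 3 \left(1 - 27\right)\right)^{2} = \left(-12 - -78\right)^{2} = \left(-12 + 78\right)^{2} = 66^{2} = 4356$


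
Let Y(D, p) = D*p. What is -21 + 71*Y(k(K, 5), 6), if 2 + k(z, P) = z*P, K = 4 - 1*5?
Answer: -3003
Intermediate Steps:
K = -1 (K = 4 - 5 = -1)
k(z, P) = -2 + P*z (k(z, P) = -2 + z*P = -2 + P*z)
-21 + 71*Y(k(K, 5), 6) = -21 + 71*((-2 + 5*(-1))*6) = -7*3 + 71*((-2 - 5)*6) = -21 + 71*(-7*6) = -21 + 71*(-42) = -21 - 2982 = -3003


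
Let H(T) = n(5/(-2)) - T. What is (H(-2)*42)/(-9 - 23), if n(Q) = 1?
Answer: -63/16 ≈ -3.9375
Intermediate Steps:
H(T) = 1 - T
(H(-2)*42)/(-9 - 23) = ((1 - 1*(-2))*42)/(-9 - 23) = ((1 + 2)*42)/(-32) = (3*42)*(-1/32) = 126*(-1/32) = -63/16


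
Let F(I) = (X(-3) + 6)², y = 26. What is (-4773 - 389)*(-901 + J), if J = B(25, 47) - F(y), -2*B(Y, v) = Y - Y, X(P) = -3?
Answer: 4697420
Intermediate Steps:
B(Y, v) = 0 (B(Y, v) = -(Y - Y)/2 = -½*0 = 0)
F(I) = 9 (F(I) = (-3 + 6)² = 3² = 9)
J = -9 (J = 0 - 1*9 = 0 - 9 = -9)
(-4773 - 389)*(-901 + J) = (-4773 - 389)*(-901 - 9) = -5162*(-910) = 4697420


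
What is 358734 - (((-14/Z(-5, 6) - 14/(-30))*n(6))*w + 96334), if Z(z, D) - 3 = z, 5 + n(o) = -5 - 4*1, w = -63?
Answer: 1279072/5 ≈ 2.5581e+5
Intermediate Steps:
n(o) = -14 (n(o) = -5 + (-5 - 4*1) = -5 + (-5 - 4) = -5 - 9 = -14)
Z(z, D) = 3 + z
358734 - (((-14/Z(-5, 6) - 14/(-30))*n(6))*w + 96334) = 358734 - (((-14/(3 - 5) - 14/(-30))*(-14))*(-63) + 96334) = 358734 - (((-14/(-2) - 14*(-1/30))*(-14))*(-63) + 96334) = 358734 - (((-14*(-1/2) + 7/15)*(-14))*(-63) + 96334) = 358734 - (((7 + 7/15)*(-14))*(-63) + 96334) = 358734 - (((112/15)*(-14))*(-63) + 96334) = 358734 - (-1568/15*(-63) + 96334) = 358734 - (32928/5 + 96334) = 358734 - 1*514598/5 = 358734 - 514598/5 = 1279072/5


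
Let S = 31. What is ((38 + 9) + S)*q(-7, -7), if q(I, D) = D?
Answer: -546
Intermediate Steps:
((38 + 9) + S)*q(-7, -7) = ((38 + 9) + 31)*(-7) = (47 + 31)*(-7) = 78*(-7) = -546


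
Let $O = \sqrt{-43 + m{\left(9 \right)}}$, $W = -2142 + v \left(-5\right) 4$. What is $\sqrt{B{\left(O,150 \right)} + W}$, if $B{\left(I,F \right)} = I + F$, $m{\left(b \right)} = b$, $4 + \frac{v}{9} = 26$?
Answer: $\sqrt{-5952 + i \sqrt{34}} \approx 0.0378 + 77.149 i$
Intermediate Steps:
$v = 198$ ($v = -36 + 9 \cdot 26 = -36 + 234 = 198$)
$W = -6102$ ($W = -2142 + 198 \left(-5\right) 4 = -2142 - 3960 = -6102$)
$O = i \sqrt{34}$ ($O = \sqrt{-43 + 9} = \sqrt{-34} = i \sqrt{34} \approx 5.8309 i$)
$B{\left(I,F \right)} = F + I$
$\sqrt{B{\left(O,150 \right)} + W} = \sqrt{\left(150 + i \sqrt{34}\right) - 6102} = \sqrt{-5952 + i \sqrt{34}}$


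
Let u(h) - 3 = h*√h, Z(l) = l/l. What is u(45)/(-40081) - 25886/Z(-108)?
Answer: -1037536769/40081 - 135*√5/40081 ≈ -25886.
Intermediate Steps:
Z(l) = 1
u(h) = 3 + h^(3/2) (u(h) = 3 + h*√h = 3 + h^(3/2))
u(45)/(-40081) - 25886/Z(-108) = (3 + 45^(3/2))/(-40081) - 25886/1 = (3 + 135*√5)*(-1/40081) - 25886*1 = (-3/40081 - 135*√5/40081) - 25886 = -1037536769/40081 - 135*√5/40081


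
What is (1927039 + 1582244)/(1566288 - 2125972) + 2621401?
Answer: 1467152688001/559684 ≈ 2.6214e+6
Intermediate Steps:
(1927039 + 1582244)/(1566288 - 2125972) + 2621401 = 3509283/(-559684) + 2621401 = 3509283*(-1/559684) + 2621401 = -3509283/559684 + 2621401 = 1467152688001/559684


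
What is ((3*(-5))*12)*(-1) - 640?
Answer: -460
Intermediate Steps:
((3*(-5))*12)*(-1) - 640 = -15*12*(-1) - 640 = -180*(-1) - 640 = 180 - 640 = -460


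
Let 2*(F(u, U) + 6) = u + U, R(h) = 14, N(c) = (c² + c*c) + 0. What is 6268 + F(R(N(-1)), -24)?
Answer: 6257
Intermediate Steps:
N(c) = 2*c² (N(c) = (c² + c²) + 0 = 2*c² + 0 = 2*c²)
F(u, U) = -6 + U/2 + u/2 (F(u, U) = -6 + (u + U)/2 = -6 + (U + u)/2 = -6 + (U/2 + u/2) = -6 + U/2 + u/2)
6268 + F(R(N(-1)), -24) = 6268 + (-6 + (½)*(-24) + (½)*14) = 6268 + (-6 - 12 + 7) = 6268 - 11 = 6257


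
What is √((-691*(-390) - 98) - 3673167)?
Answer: 5*I*√136151 ≈ 1844.9*I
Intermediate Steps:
√((-691*(-390) - 98) - 3673167) = √((269490 - 98) - 3673167) = √(269392 - 3673167) = √(-3403775) = 5*I*√136151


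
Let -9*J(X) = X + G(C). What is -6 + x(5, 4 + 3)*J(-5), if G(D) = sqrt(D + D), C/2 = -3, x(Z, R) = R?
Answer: -19/9 - 14*I*sqrt(3)/9 ≈ -2.1111 - 2.6943*I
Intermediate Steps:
C = -6 (C = 2*(-3) = -6)
G(D) = sqrt(2)*sqrt(D) (G(D) = sqrt(2*D) = sqrt(2)*sqrt(D))
J(X) = -X/9 - 2*I*sqrt(3)/9 (J(X) = -(X + sqrt(2)*sqrt(-6))/9 = -(X + sqrt(2)*(I*sqrt(6)))/9 = -(X + 2*I*sqrt(3))/9 = -X/9 - 2*I*sqrt(3)/9)
-6 + x(5, 4 + 3)*J(-5) = -6 + (4 + 3)*(-1/9*(-5) - 2*I*sqrt(3)/9) = -6 + 7*(5/9 - 2*I*sqrt(3)/9) = -6 + (35/9 - 14*I*sqrt(3)/9) = -19/9 - 14*I*sqrt(3)/9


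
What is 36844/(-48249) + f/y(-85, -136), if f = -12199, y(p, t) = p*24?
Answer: 171142597/32809320 ≈ 5.2163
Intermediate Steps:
y(p, t) = 24*p
36844/(-48249) + f/y(-85, -136) = 36844/(-48249) - 12199/(24*(-85)) = 36844*(-1/48249) - 12199/(-2040) = -36844/48249 - 12199*(-1/2040) = -36844/48249 + 12199/2040 = 171142597/32809320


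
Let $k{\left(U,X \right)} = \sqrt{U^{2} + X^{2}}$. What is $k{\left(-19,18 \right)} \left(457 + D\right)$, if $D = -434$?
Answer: $23 \sqrt{685} \approx 601.97$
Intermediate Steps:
$k{\left(-19,18 \right)} \left(457 + D\right) = \sqrt{\left(-19\right)^{2} + 18^{2}} \left(457 - 434\right) = \sqrt{361 + 324} \cdot 23 = \sqrt{685} \cdot 23 = 23 \sqrt{685}$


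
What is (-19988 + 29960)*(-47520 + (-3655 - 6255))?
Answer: -572691960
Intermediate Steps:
(-19988 + 29960)*(-47520 + (-3655 - 6255)) = 9972*(-47520 - 9910) = 9972*(-57430) = -572691960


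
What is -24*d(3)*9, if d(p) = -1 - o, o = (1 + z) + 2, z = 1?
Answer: 1080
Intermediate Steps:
o = 4 (o = (1 + 1) + 2 = 2 + 2 = 4)
d(p) = -5 (d(p) = -1 - 1*4 = -1 - 4 = -5)
-24*d(3)*9 = -24*(-5)*9 = 120*9 = 1080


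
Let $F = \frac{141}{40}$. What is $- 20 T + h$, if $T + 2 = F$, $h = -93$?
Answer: $- \frac{247}{2} \approx -123.5$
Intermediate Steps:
$F = \frac{141}{40}$ ($F = 141 \cdot \frac{1}{40} = \frac{141}{40} \approx 3.525$)
$T = \frac{61}{40}$ ($T = -2 + \frac{141}{40} = \frac{61}{40} \approx 1.525$)
$- 20 T + h = \left(-20\right) \frac{61}{40} - 93 = - \frac{61}{2} - 93 = - \frac{247}{2}$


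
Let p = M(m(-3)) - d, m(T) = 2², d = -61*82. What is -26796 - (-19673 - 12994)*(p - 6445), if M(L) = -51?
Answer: -48831294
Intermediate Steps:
d = -5002
m(T) = 4
p = 4951 (p = -51 - 1*(-5002) = -51 + 5002 = 4951)
-26796 - (-19673 - 12994)*(p - 6445) = -26796 - (-19673 - 12994)*(4951 - 6445) = -26796 - (-32667)*(-1494) = -26796 - 1*48804498 = -26796 - 48804498 = -48831294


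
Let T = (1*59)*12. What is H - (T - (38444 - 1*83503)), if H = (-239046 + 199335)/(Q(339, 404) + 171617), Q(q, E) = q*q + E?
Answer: -13132514225/286942 ≈ -45767.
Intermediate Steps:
T = 708 (T = 59*12 = 708)
Q(q, E) = E + q² (Q(q, E) = q² + E = E + q²)
H = -39711/286942 (H = (-239046 + 199335)/((404 + 339²) + 171617) = -39711/((404 + 114921) + 171617) = -39711/(115325 + 171617) = -39711/286942 ≈ -0.13839)
H - (T - (38444 - 1*83503)) = -39711/286942 - (708 - (38444 - 1*83503)) = -39711/286942 - (708 - (38444 - 83503)) = -39711/286942 - (708 - 1*(-45059)) = -39711/286942 - (708 + 45059) = -39711/286942 - 1*45767 = -39711/286942 - 45767 = -13132514225/286942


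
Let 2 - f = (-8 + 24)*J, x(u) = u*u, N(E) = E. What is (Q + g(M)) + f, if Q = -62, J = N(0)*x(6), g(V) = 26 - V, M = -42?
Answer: 8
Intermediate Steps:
x(u) = u**2
J = 0 (J = 0*6**2 = 0*36 = 0)
f = 2 (f = 2 - (-8 + 24)*0 = 2 - 16*0 = 2 - 1*0 = 2 + 0 = 2)
(Q + g(M)) + f = (-62 + (26 - 1*(-42))) + 2 = (-62 + (26 + 42)) + 2 = (-62 + 68) + 2 = 6 + 2 = 8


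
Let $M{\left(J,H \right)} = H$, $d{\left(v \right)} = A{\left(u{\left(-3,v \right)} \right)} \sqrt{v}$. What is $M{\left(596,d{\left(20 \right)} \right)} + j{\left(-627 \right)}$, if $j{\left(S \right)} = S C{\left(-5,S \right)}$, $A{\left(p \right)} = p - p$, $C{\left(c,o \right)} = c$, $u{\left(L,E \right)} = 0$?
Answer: $3135$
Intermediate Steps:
$A{\left(p \right)} = 0$
$d{\left(v \right)} = 0$ ($d{\left(v \right)} = 0 \sqrt{v} = 0$)
$j{\left(S \right)} = - 5 S$ ($j{\left(S \right)} = S \left(-5\right) = - 5 S$)
$M{\left(596,d{\left(20 \right)} \right)} + j{\left(-627 \right)} = 0 - -3135 = 0 + 3135 = 3135$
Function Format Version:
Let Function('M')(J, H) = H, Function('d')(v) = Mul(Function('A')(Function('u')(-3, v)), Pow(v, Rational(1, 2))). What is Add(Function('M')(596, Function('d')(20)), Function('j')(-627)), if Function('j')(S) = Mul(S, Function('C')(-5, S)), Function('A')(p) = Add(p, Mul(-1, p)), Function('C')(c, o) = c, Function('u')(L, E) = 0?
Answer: 3135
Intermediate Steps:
Function('A')(p) = 0
Function('d')(v) = 0 (Function('d')(v) = Mul(0, Pow(v, Rational(1, 2))) = 0)
Function('j')(S) = Mul(-5, S) (Function('j')(S) = Mul(S, -5) = Mul(-5, S))
Add(Function('M')(596, Function('d')(20)), Function('j')(-627)) = Add(0, Mul(-5, -627)) = Add(0, 3135) = 3135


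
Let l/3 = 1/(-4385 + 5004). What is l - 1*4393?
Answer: -2719264/619 ≈ -4393.0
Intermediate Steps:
l = 3/619 (l = 3/(-4385 + 5004) = 3/619 ≈ 0.0048465)
l - 1*4393 = 3/619 - 1*4393 = 3/619 - 4393 = -2719264/619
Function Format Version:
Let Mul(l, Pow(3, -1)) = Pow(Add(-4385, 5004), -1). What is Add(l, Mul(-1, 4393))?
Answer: Rational(-2719264, 619) ≈ -4393.0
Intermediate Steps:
l = Rational(3, 619) (l = Mul(3, Pow(Add(-4385, 5004), -1)) = Mul(3, Pow(619, -1)) = Mul(3, Rational(1, 619)) = Rational(3, 619) ≈ 0.0048465)
Add(l, Mul(-1, 4393)) = Add(Rational(3, 619), Mul(-1, 4393)) = Add(Rational(3, 619), -4393) = Rational(-2719264, 619)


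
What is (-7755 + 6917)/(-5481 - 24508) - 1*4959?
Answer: -148714613/29989 ≈ -4959.0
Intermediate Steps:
(-7755 + 6917)/(-5481 - 24508) - 1*4959 = -838/(-29989) - 4959 = -838*(-1/29989) - 4959 = 838/29989 - 4959 = -148714613/29989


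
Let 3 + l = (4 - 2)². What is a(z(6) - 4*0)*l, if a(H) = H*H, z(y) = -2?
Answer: 4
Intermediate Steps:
a(H) = H²
l = 1 (l = -3 + (4 - 2)² = -3 + 2² = -3 + 4 = 1)
a(z(6) - 4*0)*l = (-2 - 4*0)²*1 = (-2 + 0)²*1 = (-2)²*1 = 4*1 = 4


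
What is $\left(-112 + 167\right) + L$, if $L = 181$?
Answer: $236$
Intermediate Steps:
$\left(-112 + 167\right) + L = \left(-112 + 167\right) + 181 = 55 + 181 = 236$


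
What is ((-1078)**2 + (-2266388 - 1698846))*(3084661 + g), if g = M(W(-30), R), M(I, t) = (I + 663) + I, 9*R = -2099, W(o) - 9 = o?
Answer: -8648508238300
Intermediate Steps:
W(o) = 9 + o
R = -2099/9 (R = (1/9)*(-2099) = -2099/9 ≈ -233.22)
M(I, t) = 663 + 2*I (M(I, t) = (663 + I) + I = 663 + 2*I)
g = 621 (g = 663 + 2*(9 - 30) = 663 + 2*(-21) = 663 - 42 = 621)
((-1078)**2 + (-2266388 - 1698846))*(3084661 + g) = ((-1078)**2 + (-2266388 - 1698846))*(3084661 + 621) = (1162084 - 3965234)*3085282 = -2803150*3085282 = -8648508238300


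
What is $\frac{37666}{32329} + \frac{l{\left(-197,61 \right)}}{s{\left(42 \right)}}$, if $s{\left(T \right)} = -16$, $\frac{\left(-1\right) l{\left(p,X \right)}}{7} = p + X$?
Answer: $- \frac{3771819}{64658} \approx -58.335$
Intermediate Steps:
$l{\left(p,X \right)} = - 7 X - 7 p$ ($l{\left(p,X \right)} = - 7 \left(p + X\right) = - 7 \left(X + p\right) = - 7 X - 7 p$)
$\frac{37666}{32329} + \frac{l{\left(-197,61 \right)}}{s{\left(42 \right)}} = \frac{37666}{32329} + \frac{\left(-7\right) 61 - -1379}{-16} = 37666 \cdot \frac{1}{32329} + \left(-427 + 1379\right) \left(- \frac{1}{16}\right) = \frac{37666}{32329} + 952 \left(- \frac{1}{16}\right) = \frac{37666}{32329} - \frac{119}{2} = - \frac{3771819}{64658}$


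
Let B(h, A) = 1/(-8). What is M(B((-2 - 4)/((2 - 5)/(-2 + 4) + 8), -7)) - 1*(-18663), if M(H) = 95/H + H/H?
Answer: 17904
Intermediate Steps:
B(h, A) = -1/8
M(H) = 1 + 95/H (M(H) = 95/H + 1 = 1 + 95/H)
M(B((-2 - 4)/((2 - 5)/(-2 + 4) + 8), -7)) - 1*(-18663) = (95 - 1/8)/(-1/8) - 1*(-18663) = -8*759/8 + 18663 = -759 + 18663 = 17904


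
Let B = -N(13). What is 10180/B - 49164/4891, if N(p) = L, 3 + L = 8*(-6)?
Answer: 47283016/249441 ≈ 189.56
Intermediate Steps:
L = -51 (L = -3 + 8*(-6) = -3 - 48 = -51)
N(p) = -51
B = 51 (B = -1*(-51) = 51)
10180/B - 49164/4891 = 10180/51 - 49164/4891 = 47283016/249441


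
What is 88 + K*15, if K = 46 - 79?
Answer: -407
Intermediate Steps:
K = -33
88 + K*15 = 88 - 33*15 = 88 - 495 = -407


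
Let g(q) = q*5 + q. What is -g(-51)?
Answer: 306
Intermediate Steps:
g(q) = 6*q (g(q) = 5*q + q = 6*q)
-g(-51) = -6*(-51) = -1*(-306) = 306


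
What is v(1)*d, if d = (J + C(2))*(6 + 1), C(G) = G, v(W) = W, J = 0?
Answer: 14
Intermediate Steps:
d = 14 (d = (0 + 2)*(6 + 1) = 2*7 = 14)
v(1)*d = 1*14 = 14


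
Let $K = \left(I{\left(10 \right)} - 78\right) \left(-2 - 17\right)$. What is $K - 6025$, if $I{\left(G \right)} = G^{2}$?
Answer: $-6443$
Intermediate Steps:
$K = -418$ ($K = \left(10^{2} - 78\right) \left(-2 - 17\right) = \left(100 - 78\right) \left(-2 - 17\right) = 22 \left(-19\right) = -418$)
$K - 6025 = -418 - 6025 = -6443$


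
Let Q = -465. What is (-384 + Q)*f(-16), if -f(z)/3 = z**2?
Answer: 652032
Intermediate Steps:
f(z) = -3*z**2
(-384 + Q)*f(-16) = (-384 - 465)*(-3*(-16)**2) = -(-2547)*256 = -849*(-768) = 652032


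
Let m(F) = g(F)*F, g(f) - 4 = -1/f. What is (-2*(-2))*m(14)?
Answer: 220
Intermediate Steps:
g(f) = 4 - 1/f
m(F) = F*(4 - 1/F) (m(F) = (4 - 1/F)*F = F*(4 - 1/F))
(-2*(-2))*m(14) = (-2*(-2))*(-1 + 4*14) = 4*(-1 + 56) = 4*55 = 220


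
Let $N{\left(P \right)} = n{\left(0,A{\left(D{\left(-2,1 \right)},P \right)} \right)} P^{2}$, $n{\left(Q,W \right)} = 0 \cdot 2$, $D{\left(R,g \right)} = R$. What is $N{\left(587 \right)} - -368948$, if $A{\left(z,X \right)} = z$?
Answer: $368948$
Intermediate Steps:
$n{\left(Q,W \right)} = 0$
$N{\left(P \right)} = 0$ ($N{\left(P \right)} = 0 P^{2} = 0$)
$N{\left(587 \right)} - -368948 = 0 - -368948 = 0 + 368948 = 368948$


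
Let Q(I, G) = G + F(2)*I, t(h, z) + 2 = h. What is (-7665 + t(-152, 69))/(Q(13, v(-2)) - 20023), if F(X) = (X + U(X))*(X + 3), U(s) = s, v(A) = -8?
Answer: 7819/19771 ≈ 0.39548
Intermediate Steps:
t(h, z) = -2 + h
F(X) = 2*X*(3 + X) (F(X) = (X + X)*(X + 3) = (2*X)*(3 + X) = 2*X*(3 + X))
Q(I, G) = G + 20*I (Q(I, G) = G + (2*2*(3 + 2))*I = G + (2*2*5)*I = G + 20*I)
(-7665 + t(-152, 69))/(Q(13, v(-2)) - 20023) = (-7665 + (-2 - 152))/((-8 + 20*13) - 20023) = (-7665 - 154)/((-8 + 260) - 20023) = -7819/(252 - 20023) = -7819/(-19771) = -7819*(-1/19771) = 7819/19771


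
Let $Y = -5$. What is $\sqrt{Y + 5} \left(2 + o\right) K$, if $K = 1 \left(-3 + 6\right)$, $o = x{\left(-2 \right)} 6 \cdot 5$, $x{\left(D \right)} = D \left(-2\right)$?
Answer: $0$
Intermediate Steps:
$x{\left(D \right)} = - 2 D$
$o = 120$ ($o = \left(-2\right) \left(-2\right) 6 \cdot 5 = 4 \cdot 6 \cdot 5 = 24 \cdot 5 = 120$)
$K = 3$ ($K = 1 \cdot 3 = 3$)
$\sqrt{Y + 5} \left(2 + o\right) K = \sqrt{-5 + 5} \left(2 + 120\right) 3 = \sqrt{0} \cdot 122 \cdot 3 = 0 \cdot 122 \cdot 3 = 0 \cdot 3 = 0$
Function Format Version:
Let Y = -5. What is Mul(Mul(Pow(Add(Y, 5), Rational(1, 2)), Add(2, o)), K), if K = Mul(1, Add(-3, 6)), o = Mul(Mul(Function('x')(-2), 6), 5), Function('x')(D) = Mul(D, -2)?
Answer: 0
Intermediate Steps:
Function('x')(D) = Mul(-2, D)
o = 120 (o = Mul(Mul(Mul(-2, -2), 6), 5) = Mul(Mul(4, 6), 5) = Mul(24, 5) = 120)
K = 3 (K = Mul(1, 3) = 3)
Mul(Mul(Pow(Add(Y, 5), Rational(1, 2)), Add(2, o)), K) = Mul(Mul(Pow(Add(-5, 5), Rational(1, 2)), Add(2, 120)), 3) = Mul(Mul(Pow(0, Rational(1, 2)), 122), 3) = Mul(Mul(0, 122), 3) = Mul(0, 3) = 0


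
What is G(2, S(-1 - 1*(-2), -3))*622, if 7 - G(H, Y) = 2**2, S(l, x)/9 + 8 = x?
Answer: 1866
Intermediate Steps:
S(l, x) = -72 + 9*x
G(H, Y) = 3 (G(H, Y) = 7 - 1*2**2 = 7 - 1*4 = 7 - 4 = 3)
G(2, S(-1 - 1*(-2), -3))*622 = 3*622 = 1866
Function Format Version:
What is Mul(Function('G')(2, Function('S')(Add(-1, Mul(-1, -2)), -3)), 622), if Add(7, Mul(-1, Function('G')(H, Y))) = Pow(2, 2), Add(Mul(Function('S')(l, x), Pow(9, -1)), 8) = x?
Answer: 1866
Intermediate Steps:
Function('S')(l, x) = Add(-72, Mul(9, x))
Function('G')(H, Y) = 3 (Function('G')(H, Y) = Add(7, Mul(-1, Pow(2, 2))) = Add(7, Mul(-1, 4)) = Add(7, -4) = 3)
Mul(Function('G')(2, Function('S')(Add(-1, Mul(-1, -2)), -3)), 622) = Mul(3, 622) = 1866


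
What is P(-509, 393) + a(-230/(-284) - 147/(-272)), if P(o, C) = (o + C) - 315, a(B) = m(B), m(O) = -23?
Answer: -454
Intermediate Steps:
a(B) = -23
P(o, C) = -315 + C + o (P(o, C) = (C + o) - 315 = -315 + C + o)
P(-509, 393) + a(-230/(-284) - 147/(-272)) = (-315 + 393 - 509) - 23 = -431 - 23 = -454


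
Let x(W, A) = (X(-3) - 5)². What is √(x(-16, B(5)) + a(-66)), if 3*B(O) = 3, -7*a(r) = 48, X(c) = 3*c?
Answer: 2*√2317/7 ≈ 13.753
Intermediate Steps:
a(r) = -48/7 (a(r) = -⅐*48 = -48/7)
B(O) = 1 (B(O) = (⅓)*3 = 1)
x(W, A) = 196 (x(W, A) = (3*(-3) - 5)² = (-9 - 5)² = (-14)² = 196)
√(x(-16, B(5)) + a(-66)) = √(196 - 48/7) = √(1324/7) = 2*√2317/7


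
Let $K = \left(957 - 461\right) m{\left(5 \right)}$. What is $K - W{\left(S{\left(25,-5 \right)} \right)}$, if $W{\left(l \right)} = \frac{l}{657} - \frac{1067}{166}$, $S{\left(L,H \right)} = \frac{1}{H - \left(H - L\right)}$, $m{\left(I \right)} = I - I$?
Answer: $\frac{17525309}{2726550} \approx 6.4277$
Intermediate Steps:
$m{\left(I \right)} = 0$
$S{\left(L,H \right)} = \frac{1}{L}$
$W{\left(l \right)} = - \frac{1067}{166} + \frac{l}{657}$ ($W{\left(l \right)} = l \frac{1}{657} - \frac{1067}{166} = \frac{l}{657} - \frac{1067}{166} = - \frac{1067}{166} + \frac{l}{657}$)
$K = 0$ ($K = \left(957 - 461\right) 0 = 496 \cdot 0 = 0$)
$K - W{\left(S{\left(25,-5 \right)} \right)} = 0 - \left(- \frac{1067}{166} + \frac{1}{657 \cdot 25}\right) = 0 - \left(- \frac{1067}{166} + \frac{1}{657} \cdot \frac{1}{25}\right) = 0 - \left(- \frac{1067}{166} + \frac{1}{16425}\right) = 0 - - \frac{17525309}{2726550} = 0 + \frac{17525309}{2726550} = \frac{17525309}{2726550}$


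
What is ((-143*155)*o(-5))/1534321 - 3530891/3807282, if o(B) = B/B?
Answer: -239213418067/253982292414 ≈ -0.94185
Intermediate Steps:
o(B) = 1
((-143*155)*o(-5))/1534321 - 3530891/3807282 = (-143*155*1)/1534321 - 3530891/3807282 = -22165*1*(1/1534321) - 3530891*1/3807282 = -22165*1/1534321 - 153517/165534 = -22165/1534321 - 153517/165534 = -239213418067/253982292414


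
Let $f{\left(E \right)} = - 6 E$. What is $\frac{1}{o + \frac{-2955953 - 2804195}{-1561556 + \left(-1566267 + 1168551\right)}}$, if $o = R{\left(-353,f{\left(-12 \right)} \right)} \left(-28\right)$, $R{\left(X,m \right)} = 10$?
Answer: $- \frac{489818}{135709003} \approx -0.0036093$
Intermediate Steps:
$o = -280$ ($o = 10 \left(-28\right) = -280$)
$\frac{1}{o + \frac{-2955953 - 2804195}{-1561556 + \left(-1566267 + 1168551\right)}} = \frac{1}{-280 + \frac{-2955953 - 2804195}{-1561556 + \left(-1566267 + 1168551\right)}} = \frac{1}{-280 - \frac{5760148}{-1561556 - 397716}} = \frac{1}{-280 - \frac{5760148}{-1959272}} = \frac{1}{-280 - - \frac{1440037}{489818}} = \frac{1}{-280 + \frac{1440037}{489818}} = \frac{1}{- \frac{135709003}{489818}} = - \frac{489818}{135709003}$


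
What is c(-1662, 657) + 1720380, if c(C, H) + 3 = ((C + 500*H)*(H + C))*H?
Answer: -215804508453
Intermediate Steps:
c(C, H) = -3 + H*(C + H)*(C + 500*H) (c(C, H) = -3 + ((C + 500*H)*(H + C))*H = -3 + ((C + 500*H)*(C + H))*H = -3 + ((C + H)*(C + 500*H))*H = -3 + H*(C + H)*(C + 500*H))
c(-1662, 657) + 1720380 = (-3 + 500*657³ + 657*(-1662)² + 501*(-1662)*657²) + 1720380 = (-3 + 500*283593393 + 657*2762244 + 501*(-1662)*431649) + 1720380 = (-3 + 141796696500 + 1814794308 - 359417719638) + 1720380 = -215806228833 + 1720380 = -215804508453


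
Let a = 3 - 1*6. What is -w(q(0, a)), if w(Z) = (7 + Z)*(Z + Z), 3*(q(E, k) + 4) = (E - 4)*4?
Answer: -392/9 ≈ -43.556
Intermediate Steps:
a = -3 (a = 3 - 6 = -3)
q(E, k) = -28/3 + 4*E/3 (q(E, k) = -4 + ((E - 4)*4)/3 = -4 + ((-4 + E)*4)/3 = -4 + (-16 + 4*E)/3 = -4 + (-16/3 + 4*E/3) = -28/3 + 4*E/3)
w(Z) = 2*Z*(7 + Z) (w(Z) = (7 + Z)*(2*Z) = 2*Z*(7 + Z))
-w(q(0, a)) = -2*(-28/3 + (4/3)*0)*(7 + (-28/3 + (4/3)*0)) = -2*(-28/3 + 0)*(7 + (-28/3 + 0)) = -2*(-28)*(7 - 28/3)/3 = -2*(-28)*(-7)/(3*3) = -1*392/9 = -392/9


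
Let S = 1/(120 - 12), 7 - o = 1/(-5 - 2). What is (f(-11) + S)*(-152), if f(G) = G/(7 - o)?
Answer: -316046/27 ≈ -11705.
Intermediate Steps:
o = 50/7 (o = 7 - 1/(-5 - 2) = 7 - 1/(-7) = 7 - 1*(-⅐) = 7 + ⅐ = 50/7 ≈ 7.1429)
f(G) = -7*G (f(G) = G/(7 - 1*50/7) = G/(7 - 50/7) = G/(-⅐) = G*(-7) = -7*G)
S = 1/108 ≈ 0.0092593
(f(-11) + S)*(-152) = (-7*(-11) + 1/108)*(-152) = (77 + 1/108)*(-152) = (8317/108)*(-152) = -316046/27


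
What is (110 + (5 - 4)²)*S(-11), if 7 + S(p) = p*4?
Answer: -5661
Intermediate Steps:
S(p) = -7 + 4*p (S(p) = -7 + p*4 = -7 + 4*p)
(110 + (5 - 4)²)*S(-11) = (110 + (5 - 4)²)*(-7 + 4*(-11)) = (110 + 1²)*(-7 - 44) = (110 + 1)*(-51) = 111*(-51) = -5661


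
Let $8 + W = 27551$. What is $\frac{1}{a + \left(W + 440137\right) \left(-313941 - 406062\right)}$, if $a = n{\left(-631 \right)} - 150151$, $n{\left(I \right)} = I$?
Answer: $- \frac{1}{336731153822} \approx -2.9697 \cdot 10^{-12}$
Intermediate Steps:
$W = 27543$ ($W = -8 + 27551 = 27543$)
$a = -150782$ ($a = -631 - 150151 = -150782$)
$\frac{1}{a + \left(W + 440137\right) \left(-313941 - 406062\right)} = \frac{1}{-150782 + \left(27543 + 440137\right) \left(-313941 - 406062\right)} = \frac{1}{-150782 + 467680 \left(-720003\right)} = \frac{1}{-150782 - 336731003040} = \frac{1}{-336731153822} = - \frac{1}{336731153822}$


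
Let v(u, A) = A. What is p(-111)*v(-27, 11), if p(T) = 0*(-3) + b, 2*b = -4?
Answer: -22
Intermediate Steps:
b = -2 (b = (½)*(-4) = -2)
p(T) = -2 (p(T) = 0*(-3) - 2 = 0 - 2 = -2)
p(-111)*v(-27, 11) = -2*11 = -22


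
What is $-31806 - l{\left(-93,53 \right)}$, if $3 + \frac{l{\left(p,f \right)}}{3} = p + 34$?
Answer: $-31620$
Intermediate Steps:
$l{\left(p,f \right)} = 93 + 3 p$ ($l{\left(p,f \right)} = -9 + 3 \left(p + 34\right) = -9 + 3 \left(34 + p\right) = -9 + \left(102 + 3 p\right) = 93 + 3 p$)
$-31806 - l{\left(-93,53 \right)} = -31806 - \left(93 + 3 \left(-93\right)\right) = -31806 - \left(93 - 279\right) = -31806 - -186 = -31806 + 186 = -31620$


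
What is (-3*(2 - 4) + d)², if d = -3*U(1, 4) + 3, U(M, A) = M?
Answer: 36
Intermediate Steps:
d = 0 (d = -3*1 + 3 = -3 + 3 = 0)
(-3*(2 - 4) + d)² = (-3*(2 - 4) + 0)² = (-3*(-2) + 0)² = (6 + 0)² = 6² = 36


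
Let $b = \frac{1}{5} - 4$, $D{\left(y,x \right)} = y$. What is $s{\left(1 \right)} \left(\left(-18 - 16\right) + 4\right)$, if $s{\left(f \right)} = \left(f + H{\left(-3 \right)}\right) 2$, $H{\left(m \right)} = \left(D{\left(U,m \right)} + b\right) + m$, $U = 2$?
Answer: $228$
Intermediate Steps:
$b = - \frac{19}{5}$ ($b = \frac{1}{5} - 4 = - \frac{19}{5} \approx -3.8$)
$H{\left(m \right)} = - \frac{9}{5} + m$ ($H{\left(m \right)} = \left(2 - \frac{19}{5}\right) + m = - \frac{9}{5} + m$)
$s{\left(f \right)} = - \frac{48}{5} + 2 f$ ($s{\left(f \right)} = \left(f - \frac{24}{5}\right) 2 = \left(- \frac{24}{5} + f\right) 2 = - \frac{48}{5} + 2 f$)
$s{\left(1 \right)} \left(\left(-18 - 16\right) + 4\right) = \left(- \frac{48}{5} + 2 \cdot 1\right) \left(\left(-18 - 16\right) + 4\right) = \left(- \frac{48}{5} + 2\right) \left(-34 + 4\right) = \left(- \frac{38}{5}\right) \left(-30\right) = 228$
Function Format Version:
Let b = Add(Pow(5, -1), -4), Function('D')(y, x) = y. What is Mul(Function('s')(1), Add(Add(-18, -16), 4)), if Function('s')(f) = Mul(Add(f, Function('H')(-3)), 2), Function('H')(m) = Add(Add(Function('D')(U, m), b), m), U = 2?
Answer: 228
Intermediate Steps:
b = Rational(-19, 5) (b = Add(Rational(1, 5), -4) = Rational(-19, 5) ≈ -3.8000)
Function('H')(m) = Add(Rational(-9, 5), m) (Function('H')(m) = Add(Add(2, Rational(-19, 5)), m) = Add(Rational(-9, 5), m))
Function('s')(f) = Add(Rational(-48, 5), Mul(2, f)) (Function('s')(f) = Mul(Add(f, Add(Rational(-9, 5), -3)), 2) = Mul(Add(f, Rational(-24, 5)), 2) = Mul(Add(Rational(-24, 5), f), 2) = Add(Rational(-48, 5), Mul(2, f)))
Mul(Function('s')(1), Add(Add(-18, -16), 4)) = Mul(Add(Rational(-48, 5), Mul(2, 1)), Add(Add(-18, -16), 4)) = Mul(Add(Rational(-48, 5), 2), Add(-34, 4)) = Mul(Rational(-38, 5), -30) = 228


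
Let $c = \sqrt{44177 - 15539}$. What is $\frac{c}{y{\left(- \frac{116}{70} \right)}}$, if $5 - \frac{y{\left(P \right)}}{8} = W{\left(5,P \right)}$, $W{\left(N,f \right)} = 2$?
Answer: $\frac{\sqrt{3182}}{8} \approx 7.0512$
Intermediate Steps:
$y{\left(P \right)} = 24$ ($y{\left(P \right)} = 40 - 16 = 24$)
$c = 3 \sqrt{3182}$ ($c = \sqrt{28638} = 3 \sqrt{3182} \approx 169.23$)
$\frac{c}{y{\left(- \frac{116}{70} \right)}} = \frac{3 \sqrt{3182}}{24} = 3 \sqrt{3182} \cdot \frac{1}{24} = \frac{\sqrt{3182}}{8}$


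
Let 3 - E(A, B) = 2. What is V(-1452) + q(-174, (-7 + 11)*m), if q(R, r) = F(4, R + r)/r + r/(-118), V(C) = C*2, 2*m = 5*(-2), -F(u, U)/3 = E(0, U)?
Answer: -3426343/1180 ≈ -2903.7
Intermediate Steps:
E(A, B) = 1 (E(A, B) = 3 - 1*2 = 3 - 2 = 1)
F(u, U) = -3 (F(u, U) = -3*1 = -3)
m = -5 (m = (5*(-2))/2 = (1/2)*(-10) = -5)
V(C) = 2*C
q(R, r) = -3/r - r/118 (q(R, r) = -3/r + r/(-118) = -3/r + r*(-1/118) = -3/r - r/118)
V(-1452) + q(-174, (-7 + 11)*m) = 2*(-1452) + (-3*(-1/(5*(-7 + 11))) - (-7 + 11)*(-5)/118) = -2904 + (-3/(4*(-5)) - 2*(-5)/59) = -2904 + (-3/(-20) - 1/118*(-20)) = -2904 + (-3*(-1/20) + 10/59) = -2904 + (3/20 + 10/59) = -2904 + 377/1180 = -3426343/1180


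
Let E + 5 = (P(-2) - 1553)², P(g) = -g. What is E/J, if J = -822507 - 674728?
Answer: -2405596/1497235 ≈ -1.6067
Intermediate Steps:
J = -1497235
E = 2405596 (E = -5 + (-1*(-2) - 1553)² = -5 + (2 - 1553)² = -5 + (-1551)² = -5 + 2405601 = 2405596)
E/J = 2405596/(-1497235) = 2405596*(-1/1497235) = -2405596/1497235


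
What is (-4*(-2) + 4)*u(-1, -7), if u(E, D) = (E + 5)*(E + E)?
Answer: -96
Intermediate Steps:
u(E, D) = 2*E*(5 + E) (u(E, D) = (5 + E)*(2*E) = 2*E*(5 + E))
(-4*(-2) + 4)*u(-1, -7) = (-4*(-2) + 4)*(2*(-1)*(5 - 1)) = (8 + 4)*(2*(-1)*4) = 12*(-8) = -96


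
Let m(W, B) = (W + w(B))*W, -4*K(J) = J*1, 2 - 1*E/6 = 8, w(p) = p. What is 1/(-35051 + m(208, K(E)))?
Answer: 1/10085 ≈ 9.9157e-5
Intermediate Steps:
E = -36 (E = 12 - 6*8 = 12 - 48 = -36)
K(J) = -J/4
m(W, B) = W*(B + W) (m(W, B) = (W + B)*W = (B + W)*W = W*(B + W))
1/(-35051 + m(208, K(E))) = 1/(-35051 + 208*(-¼*(-36) + 208)) = 1/(-35051 + 208*(9 + 208)) = 1/(-35051 + 208*217) = 1/(-35051 + 45136) = 1/10085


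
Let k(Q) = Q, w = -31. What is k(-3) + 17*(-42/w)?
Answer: 621/31 ≈ 20.032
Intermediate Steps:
k(-3) + 17*(-42/w) = -3 + 17*(-42/(-31)) = -3 + 17*(-42*(-1/31)) = -3 + 17*(42/31) = -3 + 714/31 = 621/31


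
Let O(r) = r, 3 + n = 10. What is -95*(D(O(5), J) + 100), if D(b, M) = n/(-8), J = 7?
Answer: -75335/8 ≈ -9416.9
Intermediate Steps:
n = 7 (n = -3 + 10 = 7)
D(b, M) = -7/8 (D(b, M) = 7/(-8) = 7*(-⅛) = -7/8)
-95*(D(O(5), J) + 100) = -95*(-7/8 + 100) = -95*793/8 = -75335/8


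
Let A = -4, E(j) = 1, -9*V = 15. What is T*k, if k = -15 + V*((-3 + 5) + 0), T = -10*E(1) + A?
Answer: 770/3 ≈ 256.67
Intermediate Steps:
V = -5/3 (V = -1/9*15 = -5/3 ≈ -1.6667)
T = -14 (T = -10*1 - 4 = -10 - 4 = -14)
k = -55/3 (k = -15 - 5*((-3 + 5) + 0)/3 = -15 - 5*(2 + 0)/3 = -15 - 5/3*2 = -15 - 10/3 = -55/3 ≈ -18.333)
T*k = -14*(-55/3) = 770/3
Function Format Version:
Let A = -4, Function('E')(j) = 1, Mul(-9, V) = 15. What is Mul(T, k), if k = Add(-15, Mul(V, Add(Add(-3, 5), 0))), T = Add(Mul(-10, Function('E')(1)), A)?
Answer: Rational(770, 3) ≈ 256.67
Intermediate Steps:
V = Rational(-5, 3) (V = Mul(Rational(-1, 9), 15) = Rational(-5, 3) ≈ -1.6667)
T = -14 (T = Add(Mul(-10, 1), -4) = Add(-10, -4) = -14)
k = Rational(-55, 3) (k = Add(-15, Mul(Rational(-5, 3), Add(Add(-3, 5), 0))) = Add(-15, Mul(Rational(-5, 3), Add(2, 0))) = Add(-15, Mul(Rational(-5, 3), 2)) = Add(-15, Rational(-10, 3)) = Rational(-55, 3) ≈ -18.333)
Mul(T, k) = Mul(-14, Rational(-55, 3)) = Rational(770, 3)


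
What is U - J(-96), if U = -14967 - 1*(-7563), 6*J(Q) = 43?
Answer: -44467/6 ≈ -7411.2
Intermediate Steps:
J(Q) = 43/6 (J(Q) = (⅙)*43 = 43/6)
U = -7404 (U = -14967 + 7563 = -7404)
U - J(-96) = -7404 - 1*43/6 = -7404 - 43/6 = -44467/6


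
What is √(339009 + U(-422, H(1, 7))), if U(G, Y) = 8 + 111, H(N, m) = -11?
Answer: 2*√84782 ≈ 582.35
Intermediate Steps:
U(G, Y) = 119
√(339009 + U(-422, H(1, 7))) = √(339009 + 119) = √339128 = 2*√84782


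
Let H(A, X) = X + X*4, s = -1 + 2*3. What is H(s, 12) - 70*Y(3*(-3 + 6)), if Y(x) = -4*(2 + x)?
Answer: 3140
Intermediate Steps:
s = 5 (s = -1 + 6 = 5)
H(A, X) = 5*X (H(A, X) = X + 4*X = 5*X)
Y(x) = -8 - 4*x
H(s, 12) - 70*Y(3*(-3 + 6)) = 5*12 - 70*(-8 - 12*(-3 + 6)) = 60 - 70*(-8 - 12*3) = 60 - 70*(-8 - 4*9) = 60 - 70*(-8 - 36) = 60 - 70*(-44) = 60 + 3080 = 3140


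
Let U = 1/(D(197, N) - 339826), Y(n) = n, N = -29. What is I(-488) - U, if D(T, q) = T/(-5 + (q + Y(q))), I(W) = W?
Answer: -10447706617/21409235 ≈ -488.00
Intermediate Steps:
D(T, q) = T/(-5 + 2*q) (D(T, q) = T/(-5 + (q + q)) = T/(-5 + 2*q))
U = -63/21409235 (U = 1/(197/(-5 + 2*(-29)) - 339826) = 1/(197/(-5 - 58) - 339826) = 1/(197/(-63) - 339826) = 1/(197*(-1/63) - 339826) = 1/(-197/63 - 339826) = 1/(-21409235/63) = -63/21409235 ≈ -2.9427e-6)
I(-488) - U = -488 - 1*(-63/21409235) = -488 + 63/21409235 = -10447706617/21409235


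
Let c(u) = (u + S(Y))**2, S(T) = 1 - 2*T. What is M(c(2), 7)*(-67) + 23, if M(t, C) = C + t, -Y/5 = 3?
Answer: -73409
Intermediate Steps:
Y = -15 (Y = -5*3 = -15)
c(u) = (31 + u)**2 (c(u) = (u + (1 - 2*(-15)))**2 = (u + (1 + 30))**2 = (u + 31)**2 = (31 + u)**2)
M(c(2), 7)*(-67) + 23 = (7 + (31 + 2)**2)*(-67) + 23 = (7 + 33**2)*(-67) + 23 = (7 + 1089)*(-67) + 23 = 1096*(-67) + 23 = -73432 + 23 = -73409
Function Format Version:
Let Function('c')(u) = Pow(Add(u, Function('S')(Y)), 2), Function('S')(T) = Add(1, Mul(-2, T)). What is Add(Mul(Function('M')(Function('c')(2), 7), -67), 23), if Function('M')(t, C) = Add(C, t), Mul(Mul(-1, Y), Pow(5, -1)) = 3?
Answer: -73409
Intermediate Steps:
Y = -15 (Y = Mul(-5, 3) = -15)
Function('c')(u) = Pow(Add(31, u), 2) (Function('c')(u) = Pow(Add(u, Add(1, Mul(-2, -15))), 2) = Pow(Add(u, Add(1, 30)), 2) = Pow(Add(u, 31), 2) = Pow(Add(31, u), 2))
Add(Mul(Function('M')(Function('c')(2), 7), -67), 23) = Add(Mul(Add(7, Pow(Add(31, 2), 2)), -67), 23) = Add(Mul(Add(7, Pow(33, 2)), -67), 23) = Add(Mul(Add(7, 1089), -67), 23) = Add(Mul(1096, -67), 23) = Add(-73432, 23) = -73409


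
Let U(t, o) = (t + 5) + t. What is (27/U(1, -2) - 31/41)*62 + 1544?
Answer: 498308/287 ≈ 1736.3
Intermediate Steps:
U(t, o) = 5 + 2*t (U(t, o) = (5 + t) + t = 5 + 2*t)
(27/U(1, -2) - 31/41)*62 + 1544 = (27/(5 + 2*1) - 31/41)*62 + 1544 = (27/(5 + 2) - 31*1/41)*62 + 1544 = (27/7 - 31/41)*62 + 1544 = (890/287)*62 + 1544 = 55180/287 + 1544 = 498308/287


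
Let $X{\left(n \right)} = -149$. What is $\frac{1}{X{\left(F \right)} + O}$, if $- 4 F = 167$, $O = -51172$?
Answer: $- \frac{1}{51321} \approx -1.9485 \cdot 10^{-5}$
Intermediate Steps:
$F = - \frac{167}{4}$ ($F = \left(- \frac{1}{4}\right) 167 = - \frac{167}{4} \approx -41.75$)
$\frac{1}{X{\left(F \right)} + O} = \frac{1}{-149 - 51172} = \frac{1}{-51321} = - \frac{1}{51321}$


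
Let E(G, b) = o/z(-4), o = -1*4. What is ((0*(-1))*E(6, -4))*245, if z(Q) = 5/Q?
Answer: 0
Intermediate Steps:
o = -4
E(G, b) = 16/5 (E(G, b) = -4/(5/(-4)) = -4/(5*(-1/4)) = -4/(-5/4) = -4*(-4/5) = 16/5)
((0*(-1))*E(6, -4))*245 = ((0*(-1))*(16/5))*245 = (0*(16/5))*245 = 0*245 = 0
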